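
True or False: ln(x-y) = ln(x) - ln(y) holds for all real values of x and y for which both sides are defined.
Claim: ln(x-y) = ln(x) - ln(y).
Test a specific point where both sides are defined: x = 5, y = 3.
LHS = ln(x-y) ≈ 0.6931
RHS = ln(x) - ln(y) ≈ 0.5108
Since 0.6931 ≠ 0.5108, the equation fails at this point, so it cannot hold for all real values of x and y for which both sides are defined.
ln(x) - ln(y) = ln(x/y), not ln(x-y).

Conclusion: False.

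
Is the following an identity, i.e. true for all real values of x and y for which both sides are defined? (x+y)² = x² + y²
Claim: (x+y)² = x² + y².
Test a specific point where both sides are defined: x = 3/2, y = 1.
LHS = (x+y)² ≈ 6.2500
RHS = x² + y² ≈ 3.2500
Since 6.2500 ≠ 3.2500, the equation fails at this point, so it cannot hold for all real values of x and y for which both sides are defined.
The correct expansion is (x+y)² = x² + 2xy + y²; the cross term 2xy is missing.

Conclusion: No, this is NOT an identity.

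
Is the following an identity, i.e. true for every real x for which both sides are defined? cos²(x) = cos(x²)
Claim: cos²(x) = cos(x²).
Test a specific point where both sides are defined: x = 3π/4.
LHS = cos²(x) ≈ 0.5000
RHS = cos(x²) ≈ 0.7442
Since 0.5000 ≠ 0.7442, the equation fails at this point, so it cannot hold for every real x for which both sides are defined.
cos²(x) means (cos x)², squaring the output; cos(x²) squares the input. These are different functions.

Conclusion: No, this is NOT an identity.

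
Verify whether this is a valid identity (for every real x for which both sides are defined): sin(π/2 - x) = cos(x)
Yes, this is an identity.

Claim: sin(π/2 - x) = cos(x).
Reasoning: Use sin(u - v) = sin(u)cos(v) - cos(u)sin(v) with u = π/2, v = x: sin(π/2)cos(x) - cos(π/2)sin(x) = 1·cos(x) - 0·sin(x) = cos(x).
So the two sides agree for every real x for which both sides are defined.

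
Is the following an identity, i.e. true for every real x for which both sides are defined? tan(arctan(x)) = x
Yes, this is an identity.

Claim: tan(arctan(x)) = x.
Reasoning: For every real x, arctan(x) is by definition the angle in (-π/2, π/2) whose tangent equals x. Taking the tangent of that angle returns x.
So the two sides agree for every real x for which both sides are defined.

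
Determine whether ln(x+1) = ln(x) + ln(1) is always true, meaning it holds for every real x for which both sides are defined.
Claim: ln(x+1) = ln(x) + ln(1).
Test a specific point where both sides are defined: x = 2.
LHS = ln(x+1) ≈ 1.0986
RHS = ln(x) + ln(1) ≈ 0.6931
Since 1.0986 ≠ 0.6931, the equation fails at this point, so it cannot hold for every real x for which both sides are defined.
ln(1) = 0, so the right side is just ln(x), which differs from ln(x+1).

Conclusion: No, this is NOT an identity.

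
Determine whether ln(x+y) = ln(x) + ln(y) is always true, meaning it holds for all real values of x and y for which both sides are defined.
Claim: ln(x+y) = ln(x) + ln(y).
Test a specific point where both sides are defined: x = 2, y = 3.
LHS = ln(x+y) ≈ 1.6094
RHS = ln(x) + ln(y) ≈ 1.7918
Since 1.6094 ≠ 1.7918, the equation fails at this point, so it cannot hold for all real values of x and y for which both sides are defined.
ln(x) + ln(y) = ln(xy), not ln(x+y).

Conclusion: No, this is NOT an identity.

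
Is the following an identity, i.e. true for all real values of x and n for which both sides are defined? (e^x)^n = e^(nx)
Yes, this is an identity.

Claim: (e^x)^n = e^(nx).
Reasoning: e^x is a positive real number, and for a positive base B and real exponent n, B^n = e^(n·ln B). With B = e^x, ln B = x, so (e^x)^n = e^(n·x).
So the two sides agree for all real values of x and n for which both sides are defined.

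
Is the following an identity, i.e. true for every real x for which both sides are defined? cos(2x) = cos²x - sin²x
Yes, this is an identity.

Claim: cos(2x) = cos²x - sin²x.
Reasoning: Put y = x in the addition formula cos(x+y) = cos(x)cos(y) - sin(x)sin(y): cos(2x) = cos²x - sin²x.
So the two sides agree for every real x for which both sides are defined.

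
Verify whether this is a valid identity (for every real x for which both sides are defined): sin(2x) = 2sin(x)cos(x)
Claim: sin(2x) = 2sin(x)cos(x).
Reasoning: Put y = x in the addition formula sin(x+y) = sin(x)cos(y) + cos(x)sin(y): sin(2x) = sin(x)cos(x) + cos(x)sin(x) = 2sin(x)cos(x).
So the two sides agree for every real x for which both sides are defined.

Conclusion: Yes, this is an identity.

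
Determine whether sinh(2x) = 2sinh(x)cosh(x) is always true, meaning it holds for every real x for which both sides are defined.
Claim: sinh(2x) = 2sinh(x)cosh(x).
Reasoning: 2sinh(x)cosh(x) = 2 · (e^x - e^-x)/2 · (e^x + e^-x)/2 = (e^(2x) - e^(-2x))/2 = sinh(2x).
So the two sides agree for every real x for which both sides are defined.

Conclusion: Yes, this is an identity.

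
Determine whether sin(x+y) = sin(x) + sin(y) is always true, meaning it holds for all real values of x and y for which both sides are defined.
Claim: sin(x+y) = sin(x) + sin(y).
Test a specific point where both sides are defined: x = -π/6, y = -π/4.
LHS = sin(x+y) ≈ -0.9659
RHS = sin(x) + sin(y) ≈ -1.2071
Since -0.9659 ≠ -1.2071, the equation fails at this point, so it cannot hold for all real values of x and y for which both sides are defined.
The correct expansion is sin(x+y) = sin(x)cos(y) + cos(x)sin(y); sine is not additive.

Conclusion: No, this is NOT an identity.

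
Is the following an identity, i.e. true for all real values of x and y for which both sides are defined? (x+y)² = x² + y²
Claim: (x+y)² = x² + y².
Test a specific point where both sides are defined: x = 1, y = -3.
LHS = (x+y)² ≈ 4.0000
RHS = x² + y² ≈ 10.0000
Since 4.0000 ≠ 10.0000, the equation fails at this point, so it cannot hold for all real values of x and y for which both sides are defined.
The correct expansion is (x+y)² = x² + 2xy + y²; the cross term 2xy is missing.

Conclusion: No, this is NOT an identity.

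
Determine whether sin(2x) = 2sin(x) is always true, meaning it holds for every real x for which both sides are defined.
No, this is NOT an identity.

Claim: sin(2x) = 2sin(x).
Test a specific point where both sides are defined: x = -π/3.
LHS = sin(2x) ≈ -0.8660
RHS = 2sin(x) ≈ -1.7321
Since -0.8660 ≠ -1.7321, the equation fails at this point, so it cannot hold for every real x for which both sides are defined.
The correct double-angle formula is sin(2x) = 2sin(x)cos(x).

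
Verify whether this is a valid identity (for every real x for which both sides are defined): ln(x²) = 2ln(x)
Claim: ln(x²) = 2ln(x).
Reasoning: The right side requires x > 0. For x > 0, x² = (e^(ln x))² = e^(2ln x), so ln(x²) = 2ln(x). (For x < 0 the right side is undefined, so those values are outside the claim.)
So the two sides agree for every real x for which both sides are defined.

Conclusion: Yes, this is an identity.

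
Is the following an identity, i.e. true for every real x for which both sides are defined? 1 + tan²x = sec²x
Claim: 1 + tan²x = sec²x.
Reasoning: Start from sin²x + cos²x = 1 and divide every term by cos²x (allowed wherever tan x and sec x are defined): tan²x + 1 = 1/cos²x = sec²x.
So the two sides agree for every real x for which both sides are defined.

Conclusion: Yes, this is an identity.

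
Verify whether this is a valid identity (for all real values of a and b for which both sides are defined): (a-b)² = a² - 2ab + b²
Yes, this is an identity.

Claim: (a-b)² = a² - 2ab + b².
Reasoning: Expand: (a-b)² = (a-b)(a-b) = a·a - a·b - b·a + b·b = a² - 2ab + b².
So the two sides agree for all real values of a and b for which both sides are defined.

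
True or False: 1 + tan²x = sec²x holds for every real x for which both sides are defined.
Claim: 1 + tan²x = sec²x.
Reasoning: Start from sin²x + cos²x = 1 and divide every term by cos²x (allowed wherever tan x and sec x are defined): tan²x + 1 = 1/cos²x = sec²x.
So the two sides agree for every real x for which both sides are defined.

Conclusion: True.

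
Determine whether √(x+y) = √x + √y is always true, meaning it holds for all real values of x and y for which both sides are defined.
Claim: √(x+y) = √x + √y.
Test a specific point where both sides are defined: x = 3/2, y = 3/2.
LHS = √(x+y) ≈ 1.7321
RHS = √x + √y ≈ 2.4495
Since 1.7321 ≠ 2.4495, the equation fails at this point, so it cannot hold for all real values of x and y for which both sides are defined.
Squaring the right side gives x + 2√(xy) + y, not x + y.

Conclusion: No, this is NOT an identity.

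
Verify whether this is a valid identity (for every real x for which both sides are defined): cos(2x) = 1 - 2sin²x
Yes, this is an identity.

Claim: cos(2x) = 1 - 2sin²x.
Reasoning: cos(2x) = cos²x - sin²x. Replace cos²x by 1 - sin²x: (1 - sin²x) - sin²x = 1 - 2sin²x.
So the two sides agree for every real x for which both sides are defined.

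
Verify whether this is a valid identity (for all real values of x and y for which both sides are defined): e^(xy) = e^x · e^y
No, this is NOT an identity.

Claim: e^(xy) = e^x · e^y.
Test a specific point where both sides are defined: x = 3, y = -1.
LHS = e^(xy) ≈ 0.0498
RHS = e^x · e^y ≈ 7.3891
Since 0.0498 ≠ 7.3891, the equation fails at this point, so it cannot hold for all real values of x and y for which both sides are defined.
e^x · e^y = e^(x+y), not e^(xy).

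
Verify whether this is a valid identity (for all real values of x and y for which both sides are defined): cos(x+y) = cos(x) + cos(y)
No, this is NOT an identity.

Claim: cos(x+y) = cos(x) + cos(y).
Test a specific point where both sides are defined: x = 2π/3, y = -π/4.
LHS = cos(x+y) ≈ 0.2588
RHS = cos(x) + cos(y) ≈ 0.2071
Since 0.2588 ≠ 0.2071, the equation fails at this point, so it cannot hold for all real values of x and y for which both sides are defined.
The correct expansion is cos(x+y) = cos(x)cos(y) - sin(x)sin(y); cosine is not additive.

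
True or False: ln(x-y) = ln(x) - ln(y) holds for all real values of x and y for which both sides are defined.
Claim: ln(x-y) = ln(x) - ln(y).
Test a specific point where both sides are defined: x = 5, y = 3/2.
LHS = ln(x-y) ≈ 1.2528
RHS = ln(x) - ln(y) ≈ 1.2040
Since 1.2528 ≠ 1.2040, the equation fails at this point, so it cannot hold for all real values of x and y for which both sides are defined.
ln(x) - ln(y) = ln(x/y), not ln(x-y).

Conclusion: False.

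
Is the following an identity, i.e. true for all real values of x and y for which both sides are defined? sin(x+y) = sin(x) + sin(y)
Claim: sin(x+y) = sin(x) + sin(y).
Test a specific point where both sides are defined: x = 3π/4, y = π/4.
LHS = sin(x+y) ≈ 0.0000
RHS = sin(x) + sin(y) ≈ 1.4142
Since 0.0000 ≠ 1.4142, the equation fails at this point, so it cannot hold for all real values of x and y for which both sides are defined.
The correct expansion is sin(x+y) = sin(x)cos(y) + cos(x)sin(y); sine is not additive.

Conclusion: No, this is NOT an identity.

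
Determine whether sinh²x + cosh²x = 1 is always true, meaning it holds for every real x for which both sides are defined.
Claim: sinh²x + cosh²x = 1.
Test a specific point where both sides are defined: x = 1/2.
LHS = sinh²x + cosh²x ≈ 1.5431
RHS = 1 ≈ 1.0000
Since 1.5431 ≠ 1.0000, the equation fails at this point, so it cannot hold for every real x for which both sides are defined.
The correct hyperbolic identity is cosh²x - sinh²x = 1 (a difference); the sum sinh²x + cosh²x equals cosh(2x).

Conclusion: No, this is NOT an identity.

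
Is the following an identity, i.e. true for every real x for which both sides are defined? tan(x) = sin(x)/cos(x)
Yes, this is an identity.

Claim: tan(x) = sin(x)/cos(x).
Reasoning: For an angle x whose terminal point on the unit circle is (cos x, sin x), tan(x) is defined as the ratio (second coordinate)/(first coordinate) = sin(x)/cos(x), wherever cos(x) ≠ 0.
So the two sides agree for every real x for which both sides are defined.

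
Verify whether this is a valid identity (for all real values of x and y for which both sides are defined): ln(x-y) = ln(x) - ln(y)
Claim: ln(x-y) = ln(x) - ln(y).
Test a specific point where both sides are defined: x = 4, y = 3.
LHS = ln(x-y) ≈ 0.0000
RHS = ln(x) - ln(y) ≈ 0.2877
Since 0.0000 ≠ 0.2877, the equation fails at this point, so it cannot hold for all real values of x and y for which both sides are defined.
ln(x) - ln(y) = ln(x/y), not ln(x-y).

Conclusion: No, this is NOT an identity.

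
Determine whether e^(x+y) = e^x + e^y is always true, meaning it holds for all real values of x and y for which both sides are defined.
No, this is NOT an identity.

Claim: e^(x+y) = e^x + e^y.
Test a specific point where both sides are defined: x = -3, y = 2.
LHS = e^(x+y) ≈ 0.3679
RHS = e^x + e^y ≈ 7.4388
Since 0.3679 ≠ 7.4388, the equation fails at this point, so it cannot hold for all real values of x and y for which both sides are defined.
The correct rule is e^(x+y) = e^x · e^y (a product, not a sum).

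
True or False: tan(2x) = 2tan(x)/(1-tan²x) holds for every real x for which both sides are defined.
Claim: tan(2x) = 2tan(x)/(1-tan²x).
Reasoning: tan(2x) = sin(2x)/cos(2x) = 2sin(x)cos(x) / (cos²x - sin²x). Divide numerator and denominator by cos²x: 2tan(x) / (1 - tan²x).
So the two sides agree for every real x for which both sides are defined.

Conclusion: True.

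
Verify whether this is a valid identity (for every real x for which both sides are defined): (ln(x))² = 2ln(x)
No, this is NOT an identity.

Claim: (ln(x))² = 2ln(x).
Test a specific point where both sides are defined: x = 3/2.
LHS = (ln(x))² ≈ 0.1644
RHS = 2ln(x) ≈ 0.8109
Since 0.1644 ≠ 0.8109, the equation fails at this point, so it cannot hold for every real x for which both sides are defined.
2ln(x) equals ln(x²), which is not the same as (ln x)².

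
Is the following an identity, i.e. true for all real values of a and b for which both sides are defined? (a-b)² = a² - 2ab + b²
Claim: (a-b)² = a² - 2ab + b².
Reasoning: Expand: (a-b)² = (a-b)(a-b) = a·a - a·b - b·a + b·b = a² - 2ab + b².
So the two sides agree for all real values of a and b for which both sides are defined.

Conclusion: Yes, this is an identity.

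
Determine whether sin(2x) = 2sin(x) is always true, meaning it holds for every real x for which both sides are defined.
Claim: sin(2x) = 2sin(x).
Test a specific point where both sides are defined: x = π/3.
LHS = sin(2x) ≈ 0.8660
RHS = 2sin(x) ≈ 1.7321
Since 0.8660 ≠ 1.7321, the equation fails at this point, so it cannot hold for every real x for which both sides are defined.
The correct double-angle formula is sin(2x) = 2sin(x)cos(x).

Conclusion: No, this is NOT an identity.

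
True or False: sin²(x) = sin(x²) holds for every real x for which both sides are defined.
False.

Claim: sin²(x) = sin(x²).
Test a specific point where both sides are defined: x = π/3.
LHS = sin²(x) ≈ 0.7500
RHS = sin(x²) ≈ 0.8897
Since 0.7500 ≠ 0.8897, the equation fails at this point, so it cannot hold for every real x for which both sides are defined.
sin²(x) means (sin x)², squaring the output; sin(x²) squares the input. These are different functions.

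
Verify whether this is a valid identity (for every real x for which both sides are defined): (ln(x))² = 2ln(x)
No, this is NOT an identity.

Claim: (ln(x))² = 2ln(x).
Test a specific point where both sides are defined: x = 4.
LHS = (ln(x))² ≈ 1.9218
RHS = 2ln(x) ≈ 2.7726
Since 1.9218 ≠ 2.7726, the equation fails at this point, so it cannot hold for every real x for which both sides are defined.
2ln(x) equals ln(x²), which is not the same as (ln x)².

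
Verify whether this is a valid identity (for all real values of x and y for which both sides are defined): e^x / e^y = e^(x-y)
Yes, this is an identity.

Claim: e^x / e^y = e^(x-y).
Reasoning: 1/e^y = e^(-y), so e^x / e^y = e^x · e^(-y) = e^(x + (-y)) = e^(x-y) by the product rule for exponents.
So the two sides agree for all real values of x and y for which both sides are defined.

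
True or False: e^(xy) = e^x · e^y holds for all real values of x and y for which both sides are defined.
False.

Claim: e^(xy) = e^x · e^y.
Test a specific point where both sides are defined: x = 3/2, y = -1.
LHS = e^(xy) ≈ 0.2231
RHS = e^x · e^y ≈ 1.6487
Since 0.2231 ≠ 1.6487, the equation fails at this point, so it cannot hold for all real values of x and y for which both sides are defined.
e^x · e^y = e^(x+y), not e^(xy).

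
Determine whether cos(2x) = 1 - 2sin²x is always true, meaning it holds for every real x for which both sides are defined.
Yes, this is an identity.

Claim: cos(2x) = 1 - 2sin²x.
Reasoning: cos(2x) = cos²x - sin²x. Replace cos²x by 1 - sin²x: (1 - sin²x) - sin²x = 1 - 2sin²x.
So the two sides agree for every real x for which both sides are defined.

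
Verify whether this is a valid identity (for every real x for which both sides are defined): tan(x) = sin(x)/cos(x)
Yes, this is an identity.

Claim: tan(x) = sin(x)/cos(x).
Reasoning: For an angle x whose terminal point on the unit circle is (cos x, sin x), tan(x) is defined as the ratio (second coordinate)/(first coordinate) = sin(x)/cos(x), wherever cos(x) ≠ 0.
So the two sides agree for every real x for which both sides are defined.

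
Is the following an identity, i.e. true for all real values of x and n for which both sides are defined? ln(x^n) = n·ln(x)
Claim: ln(x^n) = n·ln(x).
Reasoning: The right side requires x > 0. For x > 0, x^n = (e^(ln x))^n = e^(n·ln x), so taking ln of both sides gives ln(x^n) = n·ln(x).
So the two sides agree for all real values of x and n for which both sides are defined.

Conclusion: Yes, this is an identity.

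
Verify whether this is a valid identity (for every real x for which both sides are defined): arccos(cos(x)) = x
Claim: arccos(cos(x)) = x.
Test a specific point where both sides are defined: x = -π/2.
LHS = arccos(cos(x)) ≈ 1.5708
RHS = x ≈ -1.5708
Since 1.5708 ≠ -1.5708, the equation fails at this point, so it cannot hold for every real x for which both sides are defined.
arccos only returns values in [0, π], so arccos(cos(x)) = x holds only for x in that interval, not for all real x.

Conclusion: No, this is NOT an identity.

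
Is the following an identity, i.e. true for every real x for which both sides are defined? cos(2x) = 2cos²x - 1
Claim: cos(2x) = 2cos²x - 1.
Reasoning: cos(2x) = cos²x - sin²x. Replace sin²x by 1 - cos²x: cos²x - (1 - cos²x) = 2cos²x - 1.
So the two sides agree for every real x for which both sides are defined.

Conclusion: Yes, this is an identity.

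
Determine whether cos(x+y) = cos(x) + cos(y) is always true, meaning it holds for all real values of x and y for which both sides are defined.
No, this is NOT an identity.

Claim: cos(x+y) = cos(x) + cos(y).
Test a specific point where both sides are defined: x = -π/2, y = -π/3.
LHS = cos(x+y) ≈ -0.8660
RHS = cos(x) + cos(y) ≈ 0.5000
Since -0.8660 ≠ 0.5000, the equation fails at this point, so it cannot hold for all real values of x and y for which both sides are defined.
The correct expansion is cos(x+y) = cos(x)cos(y) - sin(x)sin(y); cosine is not additive.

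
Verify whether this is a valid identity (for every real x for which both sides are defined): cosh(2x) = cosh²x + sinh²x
Claim: cosh(2x) = cosh²x + sinh²x.
Reasoning: cosh²x = (e^(2x) + 2 + e^(-2x))/4 and sinh²x = (e^(2x) - 2 + e^(-2x))/4. Adding gives (2e^(2x) + 2e^(-2x))/4 = (e^(2x) + e^(-2x))/2 = cosh(2x).
So the two sides agree for every real x for which both sides are defined.

Conclusion: Yes, this is an identity.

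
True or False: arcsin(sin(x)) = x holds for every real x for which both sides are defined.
False.

Claim: arcsin(sin(x)) = x.
Test a specific point where both sides are defined: x = π.
LHS = arcsin(sin(x)) ≈ 0.0000
RHS = x ≈ 3.1416
Since 0.0000 ≠ 3.1416, the equation fails at this point, so it cannot hold for every real x for which both sides are defined.
arcsin only returns values in [-π/2, π/2], so arcsin(sin(x)) = x holds only for x in that interval, not for all real x.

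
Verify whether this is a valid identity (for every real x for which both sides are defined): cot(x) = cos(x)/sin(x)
Claim: cot(x) = cos(x)/sin(x).
Reasoning: cot(x) is defined as 1/tan(x) = 1/(sin(x)/cos(x)) = cos(x)/sin(x), wherever sin(x) ≠ 0.
So the two sides agree for every real x for which both sides are defined.

Conclusion: Yes, this is an identity.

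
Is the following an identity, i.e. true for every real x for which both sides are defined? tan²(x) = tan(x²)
Claim: tan²(x) = tan(x²).
Test a specific point where both sides are defined: x = 2π/3.
LHS = tan²(x) ≈ 3.0000
RHS = tan(x²) ≈ 2.9590
Since 3.0000 ≠ 2.9590, the equation fails at this point, so it cannot hold for every real x for which both sides are defined.
tan²(x) means (tan x)², squaring the output; tan(x²) squares the input. These are different functions.

Conclusion: No, this is NOT an identity.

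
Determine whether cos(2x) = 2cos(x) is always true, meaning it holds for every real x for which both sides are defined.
Claim: cos(2x) = 2cos(x).
Test a specific point where both sides are defined: x = -π/4.
LHS = cos(2x) ≈ 0.0000
RHS = 2cos(x) ≈ 1.4142
Since 0.0000 ≠ 1.4142, the equation fails at this point, so it cannot hold for every real x for which both sides are defined.
The correct double-angle formula is cos(2x) = cos²x - sin²x.

Conclusion: No, this is NOT an identity.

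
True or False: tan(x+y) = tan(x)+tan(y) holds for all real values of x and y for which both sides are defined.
False.

Claim: tan(x+y) = tan(x)+tan(y).
Test a specific point where both sides are defined: x = π/4, y = π/6.
LHS = tan(x+y) ≈ 3.7321
RHS = tan(x)+tan(y) ≈ 1.5774
Since 3.7321 ≠ 1.5774, the equation fails at this point, so it cannot hold for all real values of x and y for which both sides are defined.
The correct formula is tan(x+y) = (tan(x) + tan(y))/(1 - tan(x)tan(y)).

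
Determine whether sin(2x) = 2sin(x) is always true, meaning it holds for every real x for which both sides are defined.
No, this is NOT an identity.

Claim: sin(2x) = 2sin(x).
Test a specific point where both sides are defined: x = -π/6.
LHS = sin(2x) ≈ -0.8660
RHS = 2sin(x) ≈ -1.0000
Since -0.8660 ≠ -1.0000, the equation fails at this point, so it cannot hold for every real x for which both sides are defined.
The correct double-angle formula is sin(2x) = 2sin(x)cos(x).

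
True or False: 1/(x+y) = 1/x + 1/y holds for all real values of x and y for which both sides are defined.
Claim: 1/(x+y) = 1/x + 1/y.
Test a specific point where both sides are defined: x = -2, y = 3/2.
LHS = 1/(x+y) ≈ -2.0000
RHS = 1/x + 1/y ≈ 0.1667
Since -2.0000 ≠ 0.1667, the equation fails at this point, so it cannot hold for all real values of x and y for which both sides are defined.
1/x + 1/y = (x+y)/(xy), which is not 1/(x+y).

Conclusion: False.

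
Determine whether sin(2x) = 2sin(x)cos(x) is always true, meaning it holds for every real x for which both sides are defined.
Yes, this is an identity.

Claim: sin(2x) = 2sin(x)cos(x).
Reasoning: Put y = x in the addition formula sin(x+y) = sin(x)cos(y) + cos(x)sin(y): sin(2x) = sin(x)cos(x) + cos(x)sin(x) = 2sin(x)cos(x).
So the two sides agree for every real x for which both sides are defined.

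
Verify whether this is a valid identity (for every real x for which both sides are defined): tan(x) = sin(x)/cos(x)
Claim: tan(x) = sin(x)/cos(x).
Reasoning: For an angle x whose terminal point on the unit circle is (cos x, sin x), tan(x) is defined as the ratio (second coordinate)/(first coordinate) = sin(x)/cos(x), wherever cos(x) ≠ 0.
So the two sides agree for every real x for which both sides are defined.

Conclusion: Yes, this is an identity.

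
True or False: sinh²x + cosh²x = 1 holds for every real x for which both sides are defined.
False.

Claim: sinh²x + cosh²x = 1.
Test a specific point where both sides are defined: x = 3/2.
LHS = sinh²x + cosh²x ≈ 10.0677
RHS = 1 ≈ 1.0000
Since 10.0677 ≠ 1.0000, the equation fails at this point, so it cannot hold for every real x for which both sides are defined.
The correct hyperbolic identity is cosh²x - sinh²x = 1 (a difference); the sum sinh²x + cosh²x equals cosh(2x).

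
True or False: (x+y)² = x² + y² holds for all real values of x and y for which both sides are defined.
Claim: (x+y)² = x² + y².
Test a specific point where both sides are defined: x = 3/2, y = 5.
LHS = (x+y)² ≈ 42.2500
RHS = x² + y² ≈ 27.2500
Since 42.2500 ≠ 27.2500, the equation fails at this point, so it cannot hold for all real values of x and y for which both sides are defined.
The correct expansion is (x+y)² = x² + 2xy + y²; the cross term 2xy is missing.

Conclusion: False.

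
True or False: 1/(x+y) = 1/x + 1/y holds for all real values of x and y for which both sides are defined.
Claim: 1/(x+y) = 1/x + 1/y.
Test a specific point where both sides are defined: x = 3, y = 3.
LHS = 1/(x+y) ≈ 0.1667
RHS = 1/x + 1/y ≈ 0.6667
Since 0.1667 ≠ 0.6667, the equation fails at this point, so it cannot hold for all real values of x and y for which both sides are defined.
1/x + 1/y = (x+y)/(xy), which is not 1/(x+y).

Conclusion: False.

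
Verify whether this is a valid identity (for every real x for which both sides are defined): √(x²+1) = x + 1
Claim: √(x²+1) = x + 1.
Test a specific point where both sides are defined: x = 2.
LHS = √(x²+1) ≈ 2.2361
RHS = x + 1 ≈ 3.0000
Since 2.2361 ≠ 3.0000, the equation fails at this point, so it cannot hold for every real x for which both sides are defined.
(x+1)² = x² + 2x + 1 ≠ x² + 1 unless x = 0.

Conclusion: No, this is NOT an identity.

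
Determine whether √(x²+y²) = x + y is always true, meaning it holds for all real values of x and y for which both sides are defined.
Claim: √(x²+y²) = x + y.
Test a specific point where both sides are defined: x = 3, y = 3/2.
LHS = √(x²+y²) ≈ 3.3541
RHS = x + y ≈ 4.5000
Since 3.3541 ≠ 4.5000, the equation fails at this point, so it cannot hold for all real values of x and y for which both sides are defined.
(x+y)² = x² + 2xy + y², not x² + y², so the square root does not split this way.

Conclusion: No, this is NOT an identity.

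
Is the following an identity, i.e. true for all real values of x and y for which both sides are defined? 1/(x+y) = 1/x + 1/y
No, this is NOT an identity.

Claim: 1/(x+y) = 1/x + 1/y.
Test a specific point where both sides are defined: x = 3, y = -2.
LHS = 1/(x+y) ≈ 1.0000
RHS = 1/x + 1/y ≈ -0.1667
Since 1.0000 ≠ -0.1667, the equation fails at this point, so it cannot hold for all real values of x and y for which both sides are defined.
1/x + 1/y = (x+y)/(xy), which is not 1/(x+y).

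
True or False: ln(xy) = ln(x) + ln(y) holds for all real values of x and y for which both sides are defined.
True.

Claim: ln(xy) = ln(x) + ln(y).
Reasoning: Both sides are simultaneously defined only when x, y > 0. Write x = e^p, y = e^q (p = ln x, q = ln y). Then xy = e^p · e^q = e^(p+q), so ln(xy) = p + q = ln(x) + ln(y).
So the two sides agree for all real values of x and y for which both sides are defined.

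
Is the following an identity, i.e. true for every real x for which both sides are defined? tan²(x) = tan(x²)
No, this is NOT an identity.

Claim: tan²(x) = tan(x²).
Test a specific point where both sides are defined: x = 3π/4.
LHS = tan²(x) ≈ 1.0000
RHS = tan(x²) ≈ -0.8977
Since 1.0000 ≠ -0.8977, the equation fails at this point, so it cannot hold for every real x for which both sides are defined.
tan²(x) means (tan x)², squaring the output; tan(x²) squares the input. These are different functions.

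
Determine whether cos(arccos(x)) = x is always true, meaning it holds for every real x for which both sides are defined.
Claim: cos(arccos(x)) = x.
Reasoning: For -1 ≤ x ≤ 1 (where arccos is defined), arccos(x) is by definition an angle whose cosine equals x. Taking the cosine of that angle returns x. (Note the other order, arccos(cos x) = x, is NOT an identity.)
So the two sides agree for every real x for which both sides are defined.

Conclusion: Yes, this is an identity.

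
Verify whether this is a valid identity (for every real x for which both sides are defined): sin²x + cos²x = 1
Yes, this is an identity.

Claim: sin²x + cos²x = 1.
Reasoning: The point (cos x, sin x) lies on the unit circle X² + Y² = 1, so cos²x + sin²x = 1 for every real x.
So the two sides agree for every real x for which both sides are defined.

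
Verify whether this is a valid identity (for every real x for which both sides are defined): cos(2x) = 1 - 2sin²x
Yes, this is an identity.

Claim: cos(2x) = 1 - 2sin²x.
Reasoning: cos(2x) = cos²x - sin²x. Replace cos²x by 1 - sin²x: (1 - sin²x) - sin²x = 1 - 2sin²x.
So the two sides agree for every real x for which both sides are defined.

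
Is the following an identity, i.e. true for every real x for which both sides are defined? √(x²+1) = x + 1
No, this is NOT an identity.

Claim: √(x²+1) = x + 1.
Test a specific point where both sides are defined: x = 4.
LHS = √(x²+1) ≈ 4.1231
RHS = x + 1 ≈ 5.0000
Since 4.1231 ≠ 5.0000, the equation fails at this point, so it cannot hold for every real x for which both sides are defined.
(x+1)² = x² + 2x + 1 ≠ x² + 1 unless x = 0.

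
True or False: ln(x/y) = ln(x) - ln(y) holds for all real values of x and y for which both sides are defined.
True.

Claim: ln(x/y) = ln(x) - ln(y).
Reasoning: Both sides are simultaneously defined only when x, y > 0. Write x = e^p, y = e^q. Then x/y = e^(p-q), so ln(x/y) = p - q = ln(x) - ln(y).
So the two sides agree for all real values of x and y for which both sides are defined.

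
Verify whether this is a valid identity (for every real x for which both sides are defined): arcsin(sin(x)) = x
No, this is NOT an identity.

Claim: arcsin(sin(x)) = x.
Test a specific point where both sides are defined: x = π.
LHS = arcsin(sin(x)) ≈ 0.0000
RHS = x ≈ 3.1416
Since 0.0000 ≠ 3.1416, the equation fails at this point, so it cannot hold for every real x for which both sides are defined.
arcsin only returns values in [-π/2, π/2], so arcsin(sin(x)) = x holds only for x in that interval, not for all real x.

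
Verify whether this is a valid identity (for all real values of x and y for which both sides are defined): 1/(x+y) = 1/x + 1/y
No, this is NOT an identity.

Claim: 1/(x+y) = 1/x + 1/y.
Test a specific point where both sides are defined: x = 1/2, y = 5.
LHS = 1/(x+y) ≈ 0.1818
RHS = 1/x + 1/y ≈ 2.2000
Since 0.1818 ≠ 2.2000, the equation fails at this point, so it cannot hold for all real values of x and y for which both sides are defined.
1/x + 1/y = (x+y)/(xy), which is not 1/(x+y).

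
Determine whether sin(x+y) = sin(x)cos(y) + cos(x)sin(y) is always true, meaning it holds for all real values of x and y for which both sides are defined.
Yes, this is an identity.

Claim: sin(x+y) = sin(x)cos(y) + cos(x)sin(y).
Reasoning: By Euler's formula e^(i(x+y)) = e^(ix)·e^(iy) = (cos x + i·sin x)(cos y + i·sin y). The imaginary part of the left side is sin(x+y); the imaginary part of the product is sin(x)cos(y) + cos(x)sin(y).
So the two sides agree for all real values of x and y for which both sides are defined.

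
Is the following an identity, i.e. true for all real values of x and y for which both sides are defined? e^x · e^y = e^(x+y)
Yes, this is an identity.

Claim: e^x · e^y = e^(x+y).
Reasoning: This is the law of exponents for a common base: multiplying powers adds exponents. E.g. from the series, (Σ x^j/j!)(Σ y^k/k!) = Σ_m (Σ_{j+k=m} x^j y^k/(j!k!)) = Σ_m (x+y)^m/m! by the binomial theorem.
So the two sides agree for all real values of x and y for which both sides are defined.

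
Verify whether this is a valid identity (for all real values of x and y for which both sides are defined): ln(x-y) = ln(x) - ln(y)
Claim: ln(x-y) = ln(x) - ln(y).
Test a specific point where both sides are defined: x = 3, y = 1.
LHS = ln(x-y) ≈ 0.6931
RHS = ln(x) - ln(y) ≈ 1.0986
Since 0.6931 ≠ 1.0986, the equation fails at this point, so it cannot hold for all real values of x and y for which both sides are defined.
ln(x) - ln(y) = ln(x/y), not ln(x-y).

Conclusion: No, this is NOT an identity.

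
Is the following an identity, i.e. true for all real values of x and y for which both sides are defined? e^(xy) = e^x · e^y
Claim: e^(xy) = e^x · e^y.
Test a specific point where both sides are defined: x = 2, y = 3/2.
LHS = e^(xy) ≈ 20.0855
RHS = e^x · e^y ≈ 33.1155
Since 20.0855 ≠ 33.1155, the equation fails at this point, so it cannot hold for all real values of x and y for which both sides are defined.
e^x · e^y = e^(x+y), not e^(xy).

Conclusion: No, this is NOT an identity.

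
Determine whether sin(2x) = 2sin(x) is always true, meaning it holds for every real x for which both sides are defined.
Claim: sin(2x) = 2sin(x).
Test a specific point where both sides are defined: x = -π/6.
LHS = sin(2x) ≈ -0.8660
RHS = 2sin(x) ≈ -1.0000
Since -0.8660 ≠ -1.0000, the equation fails at this point, so it cannot hold for every real x for which both sides are defined.
The correct double-angle formula is sin(2x) = 2sin(x)cos(x).

Conclusion: No, this is NOT an identity.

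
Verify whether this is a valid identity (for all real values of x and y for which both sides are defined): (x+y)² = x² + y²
No, this is NOT an identity.

Claim: (x+y)² = x² + y².
Test a specific point where both sides are defined: x = 5, y = 3.
LHS = (x+y)² ≈ 64.0000
RHS = x² + y² ≈ 34.0000
Since 64.0000 ≠ 34.0000, the equation fails at this point, so it cannot hold for all real values of x and y for which both sides are defined.
The correct expansion is (x+y)² = x² + 2xy + y²; the cross term 2xy is missing.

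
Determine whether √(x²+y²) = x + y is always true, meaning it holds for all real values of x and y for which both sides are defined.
No, this is NOT an identity.

Claim: √(x²+y²) = x + y.
Test a specific point where both sides are defined: x = 1, y = 5.
LHS = √(x²+y²) ≈ 5.0990
RHS = x + y ≈ 6.0000
Since 5.0990 ≠ 6.0000, the equation fails at this point, so it cannot hold for all real values of x and y for which both sides are defined.
(x+y)² = x² + 2xy + y², not x² + y², so the square root does not split this way.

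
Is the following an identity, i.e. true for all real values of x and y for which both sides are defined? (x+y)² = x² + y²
No, this is NOT an identity.

Claim: (x+y)² = x² + y².
Test a specific point where both sides are defined: x = 1/2, y = -3.
LHS = (x+y)² ≈ 6.2500
RHS = x² + y² ≈ 9.2500
Since 6.2500 ≠ 9.2500, the equation fails at this point, so it cannot hold for all real values of x and y for which both sides are defined.
The correct expansion is (x+y)² = x² + 2xy + y²; the cross term 2xy is missing.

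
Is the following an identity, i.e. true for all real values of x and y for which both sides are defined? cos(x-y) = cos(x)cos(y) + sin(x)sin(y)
Claim: cos(x-y) = cos(x)cos(y) + sin(x)sin(y).
Reasoning: Replace y by -y in cos(x+y) = cos(x)cos(y) - sin(x)sin(y) and use cos(-y) = cos(y), sin(-y) = -sin(y): cos(x-y) = cos(x)cos(y) + sin(x)sin(y).
So the two sides agree for all real values of x and y for which both sides are defined.

Conclusion: Yes, this is an identity.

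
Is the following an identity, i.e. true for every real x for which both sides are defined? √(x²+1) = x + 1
Claim: √(x²+1) = x + 1.
Test a specific point where both sides are defined: x = -1.
LHS = √(x²+1) ≈ 1.4142
RHS = x + 1 ≈ 0.0000
Since 1.4142 ≠ 0.0000, the equation fails at this point, so it cannot hold for every real x for which both sides are defined.
(x+1)² = x² + 2x + 1 ≠ x² + 1 unless x = 0.

Conclusion: No, this is NOT an identity.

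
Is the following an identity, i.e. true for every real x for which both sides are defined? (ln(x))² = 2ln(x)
Claim: (ln(x))² = 2ln(x).
Test a specific point where both sides are defined: x = 5.
LHS = (ln(x))² ≈ 2.5903
RHS = 2ln(x) ≈ 3.2189
Since 2.5903 ≠ 3.2189, the equation fails at this point, so it cannot hold for every real x for which both sides are defined.
2ln(x) equals ln(x²), which is not the same as (ln x)².

Conclusion: No, this is NOT an identity.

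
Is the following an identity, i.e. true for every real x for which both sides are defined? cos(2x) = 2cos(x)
No, this is NOT an identity.

Claim: cos(2x) = 2cos(x).
Test a specific point where both sides are defined: x = -π/2.
LHS = cos(2x) ≈ -1.0000
RHS = 2cos(x) ≈ 0.0000
Since -1.0000 ≠ 0.0000, the equation fails at this point, so it cannot hold for every real x for which both sides are defined.
The correct double-angle formula is cos(2x) = cos²x - sin²x.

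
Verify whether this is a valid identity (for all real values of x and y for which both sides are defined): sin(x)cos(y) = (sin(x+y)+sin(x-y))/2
Claim: sin(x)cos(y) = (sin(x+y)+sin(x-y))/2.
Reasoning: sin(x+y) = sin(x)cos(y) + cos(x)sin(y) and sin(x-y) = sin(x)cos(y) - cos(x)sin(y). Adding, sin(x+y) + sin(x-y) = 2sin(x)cos(y); divide by 2.
So the two sides agree for all real values of x and y for which both sides are defined.

Conclusion: Yes, this is an identity.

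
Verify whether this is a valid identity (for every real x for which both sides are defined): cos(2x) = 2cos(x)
Claim: cos(2x) = 2cos(x).
Test a specific point where both sides are defined: x = π/4.
LHS = cos(2x) ≈ 0.0000
RHS = 2cos(x) ≈ 1.4142
Since 0.0000 ≠ 1.4142, the equation fails at this point, so it cannot hold for every real x for which both sides are defined.
The correct double-angle formula is cos(2x) = cos²x - sin²x.

Conclusion: No, this is NOT an identity.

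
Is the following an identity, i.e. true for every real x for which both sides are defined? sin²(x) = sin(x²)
Claim: sin²(x) = sin(x²).
Test a specific point where both sides are defined: x = π.
LHS = sin²(x) ≈ 0.0000
RHS = sin(x²) ≈ -0.4303
Since 0.0000 ≠ -0.4303, the equation fails at this point, so it cannot hold for every real x for which both sides are defined.
sin²(x) means (sin x)², squaring the output; sin(x²) squares the input. These are different functions.

Conclusion: No, this is NOT an identity.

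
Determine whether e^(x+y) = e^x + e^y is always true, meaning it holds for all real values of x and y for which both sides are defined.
Claim: e^(x+y) = e^x + e^y.
Test a specific point where both sides are defined: x = -3, y = 1.
LHS = e^(x+y) ≈ 0.1353
RHS = e^x + e^y ≈ 2.7681
Since 0.1353 ≠ 2.7681, the equation fails at this point, so it cannot hold for all real values of x and y for which both sides are defined.
The correct rule is e^(x+y) = e^x · e^y (a product, not a sum).

Conclusion: No, this is NOT an identity.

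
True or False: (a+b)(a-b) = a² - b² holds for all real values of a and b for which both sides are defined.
True.

Claim: (a+b)(a-b) = a² - b².
Reasoning: Expand: (a+b)(a-b) = a² - ab + ba - b² = a² - b² (the cross terms cancel).
So the two sides agree for all real values of a and b for which both sides are defined.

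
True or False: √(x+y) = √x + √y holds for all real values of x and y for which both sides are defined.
Claim: √(x+y) = √x + √y.
Test a specific point where both sides are defined: x = 1, y = 4.
LHS = √(x+y) ≈ 2.2361
RHS = √x + √y ≈ 3.0000
Since 2.2361 ≠ 3.0000, the equation fails at this point, so it cannot hold for all real values of x and y for which both sides are defined.
Squaring the right side gives x + 2√(xy) + y, not x + y.

Conclusion: False.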